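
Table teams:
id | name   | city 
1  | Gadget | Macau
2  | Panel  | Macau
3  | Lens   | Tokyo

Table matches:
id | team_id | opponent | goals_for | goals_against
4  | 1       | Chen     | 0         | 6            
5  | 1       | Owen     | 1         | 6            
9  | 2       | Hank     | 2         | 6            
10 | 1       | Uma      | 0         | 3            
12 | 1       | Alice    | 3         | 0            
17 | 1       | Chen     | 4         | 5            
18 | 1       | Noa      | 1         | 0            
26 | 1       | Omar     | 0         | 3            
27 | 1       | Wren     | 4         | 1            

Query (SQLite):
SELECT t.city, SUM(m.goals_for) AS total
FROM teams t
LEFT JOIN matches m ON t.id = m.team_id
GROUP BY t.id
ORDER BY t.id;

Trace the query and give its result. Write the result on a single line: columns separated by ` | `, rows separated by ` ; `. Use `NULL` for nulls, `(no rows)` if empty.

Macau | 13 ; Macau | 2 ; Tokyo | NULL

LEFT JOIN keeps every teams row; unmatched ones get NULL for matches columns.
Group by teams.id and compute SUM(m.goals_for). SUM over an all-NULL group is NULL.
  1: ids {4, 5, 10, 12, 17, 18, 26, 27} → SUM(m.goals_for)=13
  2: ids {9} → SUM(m.goals_for)=2
  3: ids {—} → SUM(m.goals_for)=NULL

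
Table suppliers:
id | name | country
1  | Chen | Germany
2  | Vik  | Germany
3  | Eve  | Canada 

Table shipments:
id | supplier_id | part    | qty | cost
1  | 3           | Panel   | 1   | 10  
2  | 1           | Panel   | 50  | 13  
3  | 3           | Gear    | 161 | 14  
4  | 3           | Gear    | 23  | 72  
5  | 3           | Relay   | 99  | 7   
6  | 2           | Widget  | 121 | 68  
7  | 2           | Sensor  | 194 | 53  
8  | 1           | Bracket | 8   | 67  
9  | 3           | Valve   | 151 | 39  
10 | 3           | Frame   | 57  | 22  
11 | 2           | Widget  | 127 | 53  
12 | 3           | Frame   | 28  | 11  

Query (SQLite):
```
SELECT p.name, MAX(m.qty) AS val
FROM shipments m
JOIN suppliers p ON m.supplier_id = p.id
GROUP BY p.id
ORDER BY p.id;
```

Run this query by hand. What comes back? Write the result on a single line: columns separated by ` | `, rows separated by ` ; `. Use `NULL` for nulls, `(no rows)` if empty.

Join each shipments row to its suppliers via supplier_id.
Group joined rows by suppliers.id; compute MAX(m.qty) per group.
  1: ids {2, 8} → MAX(m.qty)=50
  2: ids {6, 7, 11} → MAX(m.qty)=194
  3: ids {1, 3, 4, 5, 9, 10, 12} → MAX(m.qty)=161

Chen | 50 ; Vik | 194 ; Eve | 161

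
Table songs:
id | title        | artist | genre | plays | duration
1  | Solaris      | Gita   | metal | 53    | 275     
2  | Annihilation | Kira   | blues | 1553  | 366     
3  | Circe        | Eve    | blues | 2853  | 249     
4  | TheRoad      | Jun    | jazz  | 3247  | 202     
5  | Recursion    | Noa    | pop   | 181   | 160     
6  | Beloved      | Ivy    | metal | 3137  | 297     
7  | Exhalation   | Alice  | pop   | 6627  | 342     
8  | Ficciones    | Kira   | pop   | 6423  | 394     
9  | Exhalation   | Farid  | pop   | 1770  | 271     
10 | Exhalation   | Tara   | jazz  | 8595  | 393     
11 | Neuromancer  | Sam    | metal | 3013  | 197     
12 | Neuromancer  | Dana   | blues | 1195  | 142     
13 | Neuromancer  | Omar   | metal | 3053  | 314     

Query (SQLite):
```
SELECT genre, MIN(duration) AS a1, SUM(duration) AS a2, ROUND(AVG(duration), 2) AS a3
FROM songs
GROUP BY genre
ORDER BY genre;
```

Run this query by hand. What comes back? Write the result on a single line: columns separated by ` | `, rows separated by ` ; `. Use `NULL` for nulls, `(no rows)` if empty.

blues | 142 | 757 | 252.33 ; jazz | 202 | 595 | 297.5 ; metal | 197 | 1083 | 270.75 ; pop | 160 | 1167 | 291.75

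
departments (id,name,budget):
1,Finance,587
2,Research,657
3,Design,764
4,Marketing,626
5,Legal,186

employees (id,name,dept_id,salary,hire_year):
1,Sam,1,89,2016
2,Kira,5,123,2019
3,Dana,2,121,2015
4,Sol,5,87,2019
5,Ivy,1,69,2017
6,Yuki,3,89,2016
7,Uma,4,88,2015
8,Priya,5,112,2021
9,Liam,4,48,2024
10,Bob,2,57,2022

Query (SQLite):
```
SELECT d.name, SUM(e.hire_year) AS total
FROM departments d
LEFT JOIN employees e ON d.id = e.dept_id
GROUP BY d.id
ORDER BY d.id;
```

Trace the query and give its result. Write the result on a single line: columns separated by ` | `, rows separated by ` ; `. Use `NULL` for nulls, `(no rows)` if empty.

Finance | 4033 ; Research | 4037 ; Design | 2016 ; Marketing | 4039 ; Legal | 6059

LEFT JOIN keeps every departments row; unmatched ones get NULL for employees columns.
Group by departments.id and compute SUM(e.hire_year). SUM over an all-NULL group is NULL.
  1: ids {1, 5} → SUM(e.hire_year)=4033
  2: ids {3, 10} → SUM(e.hire_year)=4037
  3: ids {6} → SUM(e.hire_year)=2016
  4: ids {7, 9} → SUM(e.hire_year)=4039
  5: ids {2, 4, 8} → SUM(e.hire_year)=6059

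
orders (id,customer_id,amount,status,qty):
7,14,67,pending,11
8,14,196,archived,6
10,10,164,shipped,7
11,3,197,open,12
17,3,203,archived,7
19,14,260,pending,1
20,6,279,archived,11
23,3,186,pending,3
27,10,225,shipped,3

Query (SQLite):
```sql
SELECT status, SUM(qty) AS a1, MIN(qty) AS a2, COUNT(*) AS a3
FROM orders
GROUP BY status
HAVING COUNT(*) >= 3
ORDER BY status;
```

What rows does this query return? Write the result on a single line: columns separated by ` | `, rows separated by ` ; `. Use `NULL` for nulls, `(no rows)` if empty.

Group orders by status.
Per group compute: SUM(qty), MIN(qty), COUNT(*).
HAVING: drop groups with fewer than 3 rows.
  archived: ids {8, 17, 20} → SUM(qty)=24, MIN(qty)=6, COUNT(*)=3
  open: ids {11} → SUM(qty)=12, MIN(qty)=12, COUNT(*)=1
  pending: ids {7, 19, 23} → SUM(qty)=15, MIN(qty)=1, COUNT(*)=3
  shipped: ids {10, 27} → SUM(qty)=10, MIN(qty)=3, COUNT(*)=2

archived | 24 | 6 | 3 ; pending | 15 | 1 | 3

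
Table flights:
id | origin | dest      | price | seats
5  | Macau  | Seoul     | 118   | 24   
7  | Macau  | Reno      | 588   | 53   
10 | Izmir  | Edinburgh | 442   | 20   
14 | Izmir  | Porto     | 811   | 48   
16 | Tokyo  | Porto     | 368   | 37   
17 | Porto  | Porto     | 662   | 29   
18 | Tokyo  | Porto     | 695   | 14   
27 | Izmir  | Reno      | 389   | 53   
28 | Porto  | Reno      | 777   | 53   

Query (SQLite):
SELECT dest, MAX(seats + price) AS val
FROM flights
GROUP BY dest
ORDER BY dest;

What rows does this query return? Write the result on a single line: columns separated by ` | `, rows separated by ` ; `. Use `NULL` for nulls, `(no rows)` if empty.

Edinburgh | 462 ; Porto | 859 ; Reno | 830 ; Seoul | 142

For each row compute seats + price.
Group by dest; take MAX of the expression per group.
  Edinburgh: ids {10} → MAX(seats + price)=462
  Porto: ids {14, 16, 17, 18} → MAX(seats + price)=859
  Reno: ids {7, 27, 28} → MAX(seats + price)=830
  Seoul: ids {5} → MAX(seats + price)=142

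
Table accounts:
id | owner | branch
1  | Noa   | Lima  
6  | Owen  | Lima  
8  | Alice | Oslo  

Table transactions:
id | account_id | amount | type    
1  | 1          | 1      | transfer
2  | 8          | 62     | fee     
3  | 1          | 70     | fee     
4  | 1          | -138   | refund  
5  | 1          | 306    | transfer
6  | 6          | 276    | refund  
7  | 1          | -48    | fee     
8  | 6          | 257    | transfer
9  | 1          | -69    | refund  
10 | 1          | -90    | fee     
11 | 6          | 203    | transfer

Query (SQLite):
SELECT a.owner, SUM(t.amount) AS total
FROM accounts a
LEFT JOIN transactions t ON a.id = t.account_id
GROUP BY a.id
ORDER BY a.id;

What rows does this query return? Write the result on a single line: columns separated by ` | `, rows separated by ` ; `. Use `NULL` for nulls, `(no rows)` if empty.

Noa | 32 ; Owen | 736 ; Alice | 62

LEFT JOIN keeps every accounts row; unmatched ones get NULL for transactions columns.
Group by accounts.id and compute SUM(t.amount). SUM over an all-NULL group is NULL.
  1: ids {1, 3, 4, 5, 7, 9, 10} → SUM(t.amount)=32
  6: ids {6, 8, 11} → SUM(t.amount)=736
  8: ids {2} → SUM(t.amount)=62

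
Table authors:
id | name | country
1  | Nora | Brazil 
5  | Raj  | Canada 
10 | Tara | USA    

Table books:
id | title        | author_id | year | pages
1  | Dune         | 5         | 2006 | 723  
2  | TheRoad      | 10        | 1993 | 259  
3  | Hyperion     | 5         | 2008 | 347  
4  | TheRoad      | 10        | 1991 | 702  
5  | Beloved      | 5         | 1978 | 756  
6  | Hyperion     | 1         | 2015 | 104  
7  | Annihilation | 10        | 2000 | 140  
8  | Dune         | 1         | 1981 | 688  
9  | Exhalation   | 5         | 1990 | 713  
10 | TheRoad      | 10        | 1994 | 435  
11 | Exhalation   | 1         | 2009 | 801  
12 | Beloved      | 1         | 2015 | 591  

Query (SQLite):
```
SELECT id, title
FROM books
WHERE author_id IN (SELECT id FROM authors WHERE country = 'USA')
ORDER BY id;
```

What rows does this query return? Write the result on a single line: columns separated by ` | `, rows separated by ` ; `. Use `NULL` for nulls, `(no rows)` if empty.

Inner query: authors.id where country = 'USA'.
Outer: keep books rows whose author_id is in that set.
Inner query → {10}

2 | TheRoad ; 4 | TheRoad ; 7 | Annihilation ; 10 | TheRoad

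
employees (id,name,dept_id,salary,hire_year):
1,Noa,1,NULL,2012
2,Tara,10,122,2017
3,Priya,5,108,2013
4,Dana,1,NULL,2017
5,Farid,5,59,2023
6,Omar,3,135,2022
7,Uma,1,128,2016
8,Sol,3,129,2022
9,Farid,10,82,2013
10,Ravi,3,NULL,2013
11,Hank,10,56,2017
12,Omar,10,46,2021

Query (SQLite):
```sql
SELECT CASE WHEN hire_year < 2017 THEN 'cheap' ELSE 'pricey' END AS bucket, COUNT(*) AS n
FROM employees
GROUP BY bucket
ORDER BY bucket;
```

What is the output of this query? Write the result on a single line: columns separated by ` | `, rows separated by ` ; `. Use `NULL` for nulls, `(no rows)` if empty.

Bucket rows by hire_year < 2017 → 'cheap' else 'pricey'; count each bucket.

cheap | 5 ; pricey | 7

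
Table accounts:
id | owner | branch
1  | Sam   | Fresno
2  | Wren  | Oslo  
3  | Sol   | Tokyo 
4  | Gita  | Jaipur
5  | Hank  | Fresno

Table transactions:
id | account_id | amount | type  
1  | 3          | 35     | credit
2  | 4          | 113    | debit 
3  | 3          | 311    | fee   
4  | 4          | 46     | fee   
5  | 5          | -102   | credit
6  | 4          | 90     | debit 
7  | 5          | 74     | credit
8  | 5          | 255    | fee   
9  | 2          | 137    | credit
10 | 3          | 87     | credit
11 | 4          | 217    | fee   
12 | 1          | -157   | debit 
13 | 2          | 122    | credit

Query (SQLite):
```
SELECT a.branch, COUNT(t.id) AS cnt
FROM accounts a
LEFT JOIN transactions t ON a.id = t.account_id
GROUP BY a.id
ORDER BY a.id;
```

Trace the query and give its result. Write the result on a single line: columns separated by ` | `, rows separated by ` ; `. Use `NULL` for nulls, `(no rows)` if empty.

Fresno | 1 ; Oslo | 2 ; Tokyo | 3 ; Jaipur | 4 ; Fresno | 3

LEFT JOIN keeps every accounts row; unmatched ones get NULL for transactions columns.
Group by accounts.id and compute COUNT(t.id). COUNT(col) of an all-NULL group is 0.
  1: ids {12} → COUNT(t.id)=1
  2: ids {9, 13} → COUNT(t.id)=2
  3: ids {1, 3, 10} → COUNT(t.id)=3
  4: ids {2, 4, 6, 11} → COUNT(t.id)=4
  5: ids {5, 7, 8} → COUNT(t.id)=3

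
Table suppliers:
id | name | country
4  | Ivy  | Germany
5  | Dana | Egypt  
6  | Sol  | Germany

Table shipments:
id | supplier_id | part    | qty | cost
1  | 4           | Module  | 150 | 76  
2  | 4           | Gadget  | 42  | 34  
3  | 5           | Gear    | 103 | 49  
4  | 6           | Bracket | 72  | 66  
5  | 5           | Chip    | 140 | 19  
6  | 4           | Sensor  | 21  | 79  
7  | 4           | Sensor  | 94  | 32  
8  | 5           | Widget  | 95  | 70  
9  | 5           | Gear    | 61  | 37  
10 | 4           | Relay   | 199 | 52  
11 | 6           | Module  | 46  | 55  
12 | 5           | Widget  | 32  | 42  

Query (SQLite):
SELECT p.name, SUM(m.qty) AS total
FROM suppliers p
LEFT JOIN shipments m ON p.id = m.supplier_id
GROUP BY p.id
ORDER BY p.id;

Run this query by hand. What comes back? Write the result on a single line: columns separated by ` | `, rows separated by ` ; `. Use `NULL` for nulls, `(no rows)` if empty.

LEFT JOIN keeps every suppliers row; unmatched ones get NULL for shipments columns.
Group by suppliers.id and compute SUM(m.qty). SUM over an all-NULL group is NULL.
  4: ids {1, 2, 6, 7, 10} → SUM(m.qty)=506
  5: ids {3, 5, 8, 9, 12} → SUM(m.qty)=431
  6: ids {4, 11} → SUM(m.qty)=118

Ivy | 506 ; Dana | 431 ; Sol | 118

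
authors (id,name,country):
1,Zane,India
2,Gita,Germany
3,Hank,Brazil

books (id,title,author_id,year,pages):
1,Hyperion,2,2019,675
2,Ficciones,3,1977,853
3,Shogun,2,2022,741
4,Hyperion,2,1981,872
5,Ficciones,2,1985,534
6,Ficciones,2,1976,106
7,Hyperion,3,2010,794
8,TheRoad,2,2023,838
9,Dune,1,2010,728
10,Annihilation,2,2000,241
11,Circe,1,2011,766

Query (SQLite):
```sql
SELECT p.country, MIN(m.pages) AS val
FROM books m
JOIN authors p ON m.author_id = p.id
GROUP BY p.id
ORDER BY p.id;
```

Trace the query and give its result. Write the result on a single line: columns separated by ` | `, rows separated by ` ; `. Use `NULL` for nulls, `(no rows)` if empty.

India | 728 ; Germany | 106 ; Brazil | 794

Join each books row to its authors via author_id.
Group joined rows by authors.id; compute MIN(m.pages) per group.
  1: ids {9, 11} → MIN(m.pages)=728
  2: ids {1, 3, 4, 5, 6, 8, 10} → MIN(m.pages)=106
  3: ids {2, 7} → MIN(m.pages)=794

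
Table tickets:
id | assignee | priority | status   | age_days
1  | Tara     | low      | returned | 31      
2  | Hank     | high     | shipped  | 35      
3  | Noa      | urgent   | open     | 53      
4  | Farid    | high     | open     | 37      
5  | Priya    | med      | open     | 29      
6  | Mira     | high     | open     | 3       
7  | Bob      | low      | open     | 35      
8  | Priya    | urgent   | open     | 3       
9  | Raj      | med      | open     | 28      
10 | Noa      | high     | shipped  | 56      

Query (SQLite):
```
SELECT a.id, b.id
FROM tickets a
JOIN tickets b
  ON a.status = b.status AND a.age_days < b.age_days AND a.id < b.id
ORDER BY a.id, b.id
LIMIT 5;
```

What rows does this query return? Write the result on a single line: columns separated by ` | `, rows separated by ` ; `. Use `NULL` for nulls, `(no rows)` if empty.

2 | 10 ; 5 | 7 ; 6 | 7 ; 6 | 9 ; 8 | 9

Pairs (a,b) with same status, a.age_days < b.age_days, a.id < b.id.
status groups: open:{3,4,5,6,7,8,9} returned:{1} shipped:{2,10}
Ordered by (a.id, b.id); first 5.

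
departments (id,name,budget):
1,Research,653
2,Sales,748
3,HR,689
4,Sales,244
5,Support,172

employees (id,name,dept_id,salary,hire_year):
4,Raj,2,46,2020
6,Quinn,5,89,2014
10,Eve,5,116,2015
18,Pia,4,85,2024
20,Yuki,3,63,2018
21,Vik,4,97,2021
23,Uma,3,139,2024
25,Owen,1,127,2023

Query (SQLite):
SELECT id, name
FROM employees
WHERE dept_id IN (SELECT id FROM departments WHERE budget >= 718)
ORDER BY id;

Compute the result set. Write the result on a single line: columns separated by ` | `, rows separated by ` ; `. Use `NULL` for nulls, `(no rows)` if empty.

4 | Raj

Inner query: departments.id where budget >= 718.
Outer: keep employees rows whose dept_id is in that set.
Inner query → {2}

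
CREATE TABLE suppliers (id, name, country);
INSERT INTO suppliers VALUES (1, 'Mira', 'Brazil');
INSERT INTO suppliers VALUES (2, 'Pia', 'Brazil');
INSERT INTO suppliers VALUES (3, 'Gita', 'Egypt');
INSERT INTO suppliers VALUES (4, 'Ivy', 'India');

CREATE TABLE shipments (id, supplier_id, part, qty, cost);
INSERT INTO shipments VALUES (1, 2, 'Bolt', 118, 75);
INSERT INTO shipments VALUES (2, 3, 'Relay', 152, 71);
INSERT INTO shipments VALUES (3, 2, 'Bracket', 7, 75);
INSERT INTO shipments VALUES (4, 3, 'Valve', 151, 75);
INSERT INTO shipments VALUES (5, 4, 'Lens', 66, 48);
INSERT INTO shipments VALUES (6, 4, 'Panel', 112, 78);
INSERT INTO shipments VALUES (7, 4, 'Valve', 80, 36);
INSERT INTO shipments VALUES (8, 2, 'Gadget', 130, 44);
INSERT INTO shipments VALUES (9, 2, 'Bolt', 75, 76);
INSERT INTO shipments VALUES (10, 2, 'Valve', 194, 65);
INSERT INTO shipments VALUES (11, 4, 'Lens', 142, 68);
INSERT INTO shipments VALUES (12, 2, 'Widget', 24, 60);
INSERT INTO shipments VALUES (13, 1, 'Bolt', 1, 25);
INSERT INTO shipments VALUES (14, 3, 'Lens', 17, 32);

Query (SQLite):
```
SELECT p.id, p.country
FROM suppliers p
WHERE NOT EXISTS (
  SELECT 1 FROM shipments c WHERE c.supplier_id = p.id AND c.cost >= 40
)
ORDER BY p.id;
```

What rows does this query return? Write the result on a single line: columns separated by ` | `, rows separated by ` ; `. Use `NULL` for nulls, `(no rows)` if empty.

1 | Brazil

For each suppliers row, check whether any shipments with matching supplier_id has cost >= 40.
Keep rows where that is false.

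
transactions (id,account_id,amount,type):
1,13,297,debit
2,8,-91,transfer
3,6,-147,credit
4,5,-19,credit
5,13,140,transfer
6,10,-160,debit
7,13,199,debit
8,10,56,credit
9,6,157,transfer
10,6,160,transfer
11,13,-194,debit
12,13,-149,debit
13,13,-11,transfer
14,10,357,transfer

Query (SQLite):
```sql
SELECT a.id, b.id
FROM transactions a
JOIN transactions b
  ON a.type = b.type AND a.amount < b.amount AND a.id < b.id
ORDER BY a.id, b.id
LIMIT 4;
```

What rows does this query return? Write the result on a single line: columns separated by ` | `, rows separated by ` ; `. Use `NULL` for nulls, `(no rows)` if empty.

Pairs (a,b) with same type, a.amount < b.amount, a.id < b.id.
type groups: credit:{3,4,8} debit:{1,6,7,11,12} transfer:{2,5,9,10,13,14}
Ordered by (a.id, b.id); first 4.

2 | 5 ; 2 | 9 ; 2 | 10 ; 2 | 13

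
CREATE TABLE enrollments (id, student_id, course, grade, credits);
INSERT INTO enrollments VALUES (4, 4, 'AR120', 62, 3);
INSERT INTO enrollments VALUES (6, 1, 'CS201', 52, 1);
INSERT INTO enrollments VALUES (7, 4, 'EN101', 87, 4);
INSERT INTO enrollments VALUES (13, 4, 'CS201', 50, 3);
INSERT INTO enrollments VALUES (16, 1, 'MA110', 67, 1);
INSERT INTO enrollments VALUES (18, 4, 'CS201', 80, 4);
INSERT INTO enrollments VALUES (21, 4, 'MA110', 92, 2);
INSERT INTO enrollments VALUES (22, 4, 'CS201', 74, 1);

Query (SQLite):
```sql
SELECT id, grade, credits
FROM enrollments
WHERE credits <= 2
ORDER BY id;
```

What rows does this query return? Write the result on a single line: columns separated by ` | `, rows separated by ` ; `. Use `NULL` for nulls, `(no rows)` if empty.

credits <= 2: ids {6, 16, 21, 22}

6 | 52 | 1 ; 16 | 67 | 1 ; 21 | 92 | 2 ; 22 | 74 | 1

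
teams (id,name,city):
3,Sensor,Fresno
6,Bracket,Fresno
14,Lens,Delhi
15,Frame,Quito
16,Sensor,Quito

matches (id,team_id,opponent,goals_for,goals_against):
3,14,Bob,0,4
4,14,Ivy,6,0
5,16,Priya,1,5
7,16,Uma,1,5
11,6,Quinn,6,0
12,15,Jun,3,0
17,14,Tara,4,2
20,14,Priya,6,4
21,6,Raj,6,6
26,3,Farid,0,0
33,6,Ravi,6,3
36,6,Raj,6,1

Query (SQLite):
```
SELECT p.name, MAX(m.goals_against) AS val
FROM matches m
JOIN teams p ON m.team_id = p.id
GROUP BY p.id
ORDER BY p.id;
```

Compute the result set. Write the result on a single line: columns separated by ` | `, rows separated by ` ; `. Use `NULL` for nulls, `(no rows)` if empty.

Sensor | 0 ; Bracket | 6 ; Lens | 4 ; Frame | 0 ; Sensor | 5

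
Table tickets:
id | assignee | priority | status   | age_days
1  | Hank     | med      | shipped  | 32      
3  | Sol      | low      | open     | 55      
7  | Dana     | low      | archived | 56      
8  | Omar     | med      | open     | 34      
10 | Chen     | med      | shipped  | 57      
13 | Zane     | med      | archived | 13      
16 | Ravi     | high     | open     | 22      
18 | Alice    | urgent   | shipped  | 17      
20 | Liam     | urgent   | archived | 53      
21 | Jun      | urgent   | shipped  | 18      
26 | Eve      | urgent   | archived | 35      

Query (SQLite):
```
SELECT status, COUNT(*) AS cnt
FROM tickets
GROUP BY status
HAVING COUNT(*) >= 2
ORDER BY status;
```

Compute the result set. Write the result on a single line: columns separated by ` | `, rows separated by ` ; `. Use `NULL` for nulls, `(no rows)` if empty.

archived | 4 ; open | 3 ; shipped | 4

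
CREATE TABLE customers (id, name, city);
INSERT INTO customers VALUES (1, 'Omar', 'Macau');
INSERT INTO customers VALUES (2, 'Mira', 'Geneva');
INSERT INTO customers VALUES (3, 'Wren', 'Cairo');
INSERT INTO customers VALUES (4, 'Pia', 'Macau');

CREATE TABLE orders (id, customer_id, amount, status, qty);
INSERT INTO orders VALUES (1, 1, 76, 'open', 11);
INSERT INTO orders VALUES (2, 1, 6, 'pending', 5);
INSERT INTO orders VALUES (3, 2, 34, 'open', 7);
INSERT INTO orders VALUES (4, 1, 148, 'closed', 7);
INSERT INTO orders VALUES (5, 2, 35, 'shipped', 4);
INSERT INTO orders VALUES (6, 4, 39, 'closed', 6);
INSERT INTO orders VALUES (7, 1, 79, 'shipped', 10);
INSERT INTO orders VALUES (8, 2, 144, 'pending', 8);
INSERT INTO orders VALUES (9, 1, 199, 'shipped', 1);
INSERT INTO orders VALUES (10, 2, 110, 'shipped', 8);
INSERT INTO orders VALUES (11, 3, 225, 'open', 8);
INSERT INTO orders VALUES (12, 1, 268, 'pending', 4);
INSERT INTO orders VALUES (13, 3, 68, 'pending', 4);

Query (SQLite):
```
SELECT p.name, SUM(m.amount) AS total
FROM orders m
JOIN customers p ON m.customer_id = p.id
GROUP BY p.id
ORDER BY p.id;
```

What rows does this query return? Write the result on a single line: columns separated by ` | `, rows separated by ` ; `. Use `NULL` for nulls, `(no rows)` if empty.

Join each orders row to its customers via customer_id.
Group joined rows by customers.id; compute SUM(m.amount) per group.
  1: ids {1, 2, 4, 7, 9, 12} → SUM(m.amount)=776
  2: ids {3, 5, 8, 10} → SUM(m.amount)=323
  3: ids {11, 13} → SUM(m.amount)=293
  4: ids {6} → SUM(m.amount)=39

Omar | 776 ; Mira | 323 ; Wren | 293 ; Pia | 39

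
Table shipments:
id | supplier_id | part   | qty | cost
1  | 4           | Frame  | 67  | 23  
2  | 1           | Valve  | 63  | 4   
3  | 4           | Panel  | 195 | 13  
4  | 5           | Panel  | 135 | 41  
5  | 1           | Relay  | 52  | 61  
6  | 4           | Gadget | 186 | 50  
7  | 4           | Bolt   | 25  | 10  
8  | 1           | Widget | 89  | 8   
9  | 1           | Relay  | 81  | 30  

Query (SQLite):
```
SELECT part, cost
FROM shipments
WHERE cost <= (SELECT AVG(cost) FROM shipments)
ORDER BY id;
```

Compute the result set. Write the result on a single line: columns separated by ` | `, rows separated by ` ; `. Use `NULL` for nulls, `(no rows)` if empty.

Frame | 23 ; Valve | 4 ; Panel | 13 ; Bolt | 10 ; Widget | 8

Scalar subquery: AVG(cost) over all shipments rows = 26.666667 (≈; comparison uses full precision).
Keep rows where cost <= that value.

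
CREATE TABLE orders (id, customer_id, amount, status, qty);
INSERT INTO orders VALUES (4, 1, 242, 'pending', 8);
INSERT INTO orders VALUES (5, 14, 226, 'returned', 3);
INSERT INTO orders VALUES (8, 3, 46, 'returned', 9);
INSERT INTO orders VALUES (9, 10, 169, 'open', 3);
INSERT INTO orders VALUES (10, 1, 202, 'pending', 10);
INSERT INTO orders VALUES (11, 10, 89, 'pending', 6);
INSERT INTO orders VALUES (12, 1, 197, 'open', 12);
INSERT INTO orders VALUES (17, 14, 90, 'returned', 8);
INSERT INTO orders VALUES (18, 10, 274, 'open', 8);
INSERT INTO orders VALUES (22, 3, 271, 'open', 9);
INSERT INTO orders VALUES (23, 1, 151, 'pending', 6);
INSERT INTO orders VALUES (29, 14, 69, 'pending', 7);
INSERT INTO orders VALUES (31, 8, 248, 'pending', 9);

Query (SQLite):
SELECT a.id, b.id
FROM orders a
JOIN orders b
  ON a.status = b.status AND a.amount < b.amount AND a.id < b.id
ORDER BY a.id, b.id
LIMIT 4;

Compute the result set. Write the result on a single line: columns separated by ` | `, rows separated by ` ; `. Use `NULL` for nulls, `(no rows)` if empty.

4 | 31 ; 8 | 17 ; 9 | 12 ; 9 | 18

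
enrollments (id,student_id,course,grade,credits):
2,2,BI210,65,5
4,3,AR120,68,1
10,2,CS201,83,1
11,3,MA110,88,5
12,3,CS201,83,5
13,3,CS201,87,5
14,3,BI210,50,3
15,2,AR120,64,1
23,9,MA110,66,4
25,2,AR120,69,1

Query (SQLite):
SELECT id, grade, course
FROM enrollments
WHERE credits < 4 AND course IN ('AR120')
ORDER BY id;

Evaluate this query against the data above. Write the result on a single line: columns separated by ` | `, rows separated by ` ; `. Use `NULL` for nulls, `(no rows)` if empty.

4 | 68 | AR120 ; 15 | 64 | AR120 ; 25 | 69 | AR120

credits < 4: ids {4, 10, 14, 15, 25}
course IN ('AR120'): ids {4, 15, 25}
Combine with AND.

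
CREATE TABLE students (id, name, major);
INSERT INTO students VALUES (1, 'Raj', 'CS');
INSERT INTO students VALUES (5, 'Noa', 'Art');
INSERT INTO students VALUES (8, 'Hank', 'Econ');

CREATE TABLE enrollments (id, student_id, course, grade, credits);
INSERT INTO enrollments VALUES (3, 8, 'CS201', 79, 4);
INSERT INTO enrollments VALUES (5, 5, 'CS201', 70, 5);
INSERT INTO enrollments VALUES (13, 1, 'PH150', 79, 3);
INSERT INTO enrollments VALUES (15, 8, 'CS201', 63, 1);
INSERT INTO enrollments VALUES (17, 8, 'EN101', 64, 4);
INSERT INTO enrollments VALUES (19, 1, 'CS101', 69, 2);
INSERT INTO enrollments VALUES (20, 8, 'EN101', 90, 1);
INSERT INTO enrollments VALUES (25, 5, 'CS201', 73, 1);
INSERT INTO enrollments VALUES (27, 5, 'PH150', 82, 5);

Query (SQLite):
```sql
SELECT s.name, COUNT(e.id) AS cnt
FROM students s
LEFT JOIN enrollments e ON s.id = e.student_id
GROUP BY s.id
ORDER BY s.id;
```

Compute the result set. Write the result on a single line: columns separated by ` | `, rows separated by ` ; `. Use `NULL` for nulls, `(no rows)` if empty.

LEFT JOIN keeps every students row; unmatched ones get NULL for enrollments columns.
Group by students.id and compute COUNT(e.id). COUNT(col) of an all-NULL group is 0.
  1: ids {13, 19} → COUNT(e.id)=2
  5: ids {5, 25, 27} → COUNT(e.id)=3
  8: ids {3, 15, 17, 20} → COUNT(e.id)=4

Raj | 2 ; Noa | 3 ; Hank | 4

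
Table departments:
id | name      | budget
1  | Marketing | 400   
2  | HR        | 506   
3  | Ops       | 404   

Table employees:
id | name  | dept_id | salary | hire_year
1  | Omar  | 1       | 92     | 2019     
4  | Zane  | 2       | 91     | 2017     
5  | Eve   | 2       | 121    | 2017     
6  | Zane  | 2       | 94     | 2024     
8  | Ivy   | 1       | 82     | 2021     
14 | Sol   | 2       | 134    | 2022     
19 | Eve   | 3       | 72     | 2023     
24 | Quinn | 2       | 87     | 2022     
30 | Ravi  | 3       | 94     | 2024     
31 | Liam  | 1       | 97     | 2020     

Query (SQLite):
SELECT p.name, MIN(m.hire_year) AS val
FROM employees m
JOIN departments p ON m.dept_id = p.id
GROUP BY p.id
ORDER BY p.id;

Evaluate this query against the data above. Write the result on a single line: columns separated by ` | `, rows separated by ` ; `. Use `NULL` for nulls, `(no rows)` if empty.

Marketing | 2019 ; HR | 2017 ; Ops | 2023

Join each employees row to its departments via dept_id.
Group joined rows by departments.id; compute MIN(m.hire_year) per group.
  1: ids {1, 8, 31} → MIN(m.hire_year)=2019
  2: ids {4, 5, 6, 14, 24} → MIN(m.hire_year)=2017
  3: ids {19, 30} → MIN(m.hire_year)=2023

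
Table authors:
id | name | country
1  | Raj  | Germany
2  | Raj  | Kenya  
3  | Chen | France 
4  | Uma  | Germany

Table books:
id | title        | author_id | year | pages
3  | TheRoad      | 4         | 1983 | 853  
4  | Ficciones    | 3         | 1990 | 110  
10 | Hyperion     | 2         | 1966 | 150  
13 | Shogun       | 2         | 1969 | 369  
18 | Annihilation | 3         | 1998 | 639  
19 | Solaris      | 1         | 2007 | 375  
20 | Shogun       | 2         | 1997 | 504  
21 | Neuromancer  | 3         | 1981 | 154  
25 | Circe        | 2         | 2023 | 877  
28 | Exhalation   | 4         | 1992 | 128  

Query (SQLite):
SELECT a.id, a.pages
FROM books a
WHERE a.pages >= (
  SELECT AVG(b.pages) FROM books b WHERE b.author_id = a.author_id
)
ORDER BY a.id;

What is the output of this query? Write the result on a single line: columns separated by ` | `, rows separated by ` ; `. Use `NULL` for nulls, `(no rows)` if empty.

3 | 853 ; 18 | 639 ; 19 | 375 ; 20 | 504 ; 25 | 877

For each books row a, compute AVG(pages) over rows sharing a.author_id.
Keep row a if a.pages >= that per-group AVG.
  author_id=1: AVG(pages) = 375.0
  author_id=2: AVG(pages) = 475.0
  author_id=3: AVG(pages) = 301.0
  author_id=4: AVG(pages) = 490.5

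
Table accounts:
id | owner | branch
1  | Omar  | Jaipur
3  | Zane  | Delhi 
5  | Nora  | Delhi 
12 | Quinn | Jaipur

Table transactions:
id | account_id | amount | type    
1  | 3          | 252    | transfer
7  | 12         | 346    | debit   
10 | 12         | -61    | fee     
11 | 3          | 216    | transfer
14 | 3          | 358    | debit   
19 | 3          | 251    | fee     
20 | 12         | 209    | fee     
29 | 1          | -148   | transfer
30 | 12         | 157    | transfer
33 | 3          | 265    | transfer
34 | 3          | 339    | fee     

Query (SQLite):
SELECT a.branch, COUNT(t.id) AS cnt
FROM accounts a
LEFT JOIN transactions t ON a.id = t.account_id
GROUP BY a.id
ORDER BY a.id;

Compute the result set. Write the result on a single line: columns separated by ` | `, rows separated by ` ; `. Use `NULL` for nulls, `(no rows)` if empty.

Jaipur | 1 ; Delhi | 6 ; Delhi | 0 ; Jaipur | 4

LEFT JOIN keeps every accounts row; unmatched ones get NULL for transactions columns.
Group by accounts.id and compute COUNT(t.id). COUNT(col) of an all-NULL group is 0.
  1: ids {29} → COUNT(t.id)=1
  3: ids {1, 11, 14, 19, 33, 34} → COUNT(t.id)=6
  5: ids {—} → COUNT(t.id)=0
  12: ids {7, 10, 20, 30} → COUNT(t.id)=4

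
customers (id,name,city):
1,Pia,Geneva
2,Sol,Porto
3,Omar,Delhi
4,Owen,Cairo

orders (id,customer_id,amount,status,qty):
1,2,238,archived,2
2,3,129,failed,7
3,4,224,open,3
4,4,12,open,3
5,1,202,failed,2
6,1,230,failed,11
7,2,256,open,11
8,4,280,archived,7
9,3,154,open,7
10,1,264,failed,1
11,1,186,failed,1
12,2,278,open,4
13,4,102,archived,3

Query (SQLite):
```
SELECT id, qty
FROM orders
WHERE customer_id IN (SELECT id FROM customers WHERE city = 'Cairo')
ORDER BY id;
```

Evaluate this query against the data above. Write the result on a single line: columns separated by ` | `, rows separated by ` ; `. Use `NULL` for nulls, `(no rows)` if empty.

3 | 3 ; 4 | 3 ; 8 | 7 ; 13 | 3

Inner query: customers.id where city = 'Cairo'.
Outer: keep orders rows whose customer_id is in that set.
Inner query → {4}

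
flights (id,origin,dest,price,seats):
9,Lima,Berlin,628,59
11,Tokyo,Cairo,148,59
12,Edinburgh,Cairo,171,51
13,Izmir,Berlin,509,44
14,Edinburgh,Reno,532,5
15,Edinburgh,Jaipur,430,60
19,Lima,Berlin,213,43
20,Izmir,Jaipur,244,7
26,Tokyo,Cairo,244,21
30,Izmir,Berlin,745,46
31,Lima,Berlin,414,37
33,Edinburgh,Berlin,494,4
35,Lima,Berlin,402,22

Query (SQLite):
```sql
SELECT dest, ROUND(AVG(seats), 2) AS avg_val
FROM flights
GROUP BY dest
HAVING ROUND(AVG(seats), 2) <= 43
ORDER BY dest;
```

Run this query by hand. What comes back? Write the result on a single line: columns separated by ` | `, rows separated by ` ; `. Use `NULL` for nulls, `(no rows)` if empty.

Berlin | 36.43 ; Jaipur | 33.5 ; Reno | 5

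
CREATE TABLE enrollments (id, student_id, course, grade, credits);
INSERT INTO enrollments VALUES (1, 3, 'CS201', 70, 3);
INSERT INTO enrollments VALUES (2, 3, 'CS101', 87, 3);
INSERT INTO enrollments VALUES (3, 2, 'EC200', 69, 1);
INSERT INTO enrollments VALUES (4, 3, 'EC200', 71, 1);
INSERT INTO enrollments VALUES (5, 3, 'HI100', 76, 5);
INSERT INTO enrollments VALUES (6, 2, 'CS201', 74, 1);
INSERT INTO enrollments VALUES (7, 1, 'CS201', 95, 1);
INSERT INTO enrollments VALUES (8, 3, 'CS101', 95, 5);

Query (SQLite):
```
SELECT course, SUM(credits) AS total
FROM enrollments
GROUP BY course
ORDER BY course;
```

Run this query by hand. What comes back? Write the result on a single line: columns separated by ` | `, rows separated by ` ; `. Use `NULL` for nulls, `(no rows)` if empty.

CS101 | 8 ; CS201 | 5 ; EC200 | 2 ; HI100 | 5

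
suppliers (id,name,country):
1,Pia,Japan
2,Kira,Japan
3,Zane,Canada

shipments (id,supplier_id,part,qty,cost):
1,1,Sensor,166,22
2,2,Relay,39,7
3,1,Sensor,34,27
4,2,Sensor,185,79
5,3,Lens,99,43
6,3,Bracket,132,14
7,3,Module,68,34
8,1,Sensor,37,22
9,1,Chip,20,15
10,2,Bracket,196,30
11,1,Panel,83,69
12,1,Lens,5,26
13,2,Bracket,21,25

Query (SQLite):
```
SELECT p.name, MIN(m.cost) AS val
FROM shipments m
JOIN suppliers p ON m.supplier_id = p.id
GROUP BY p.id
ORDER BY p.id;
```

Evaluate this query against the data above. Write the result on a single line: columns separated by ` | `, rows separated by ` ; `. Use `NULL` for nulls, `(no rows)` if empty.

Join each shipments row to its suppliers via supplier_id.
Group joined rows by suppliers.id; compute MIN(m.cost) per group.
  1: ids {1, 3, 8, 9, 11, 12} → MIN(m.cost)=15
  2: ids {2, 4, 10, 13} → MIN(m.cost)=7
  3: ids {5, 6, 7} → MIN(m.cost)=14

Pia | 15 ; Kira | 7 ; Zane | 14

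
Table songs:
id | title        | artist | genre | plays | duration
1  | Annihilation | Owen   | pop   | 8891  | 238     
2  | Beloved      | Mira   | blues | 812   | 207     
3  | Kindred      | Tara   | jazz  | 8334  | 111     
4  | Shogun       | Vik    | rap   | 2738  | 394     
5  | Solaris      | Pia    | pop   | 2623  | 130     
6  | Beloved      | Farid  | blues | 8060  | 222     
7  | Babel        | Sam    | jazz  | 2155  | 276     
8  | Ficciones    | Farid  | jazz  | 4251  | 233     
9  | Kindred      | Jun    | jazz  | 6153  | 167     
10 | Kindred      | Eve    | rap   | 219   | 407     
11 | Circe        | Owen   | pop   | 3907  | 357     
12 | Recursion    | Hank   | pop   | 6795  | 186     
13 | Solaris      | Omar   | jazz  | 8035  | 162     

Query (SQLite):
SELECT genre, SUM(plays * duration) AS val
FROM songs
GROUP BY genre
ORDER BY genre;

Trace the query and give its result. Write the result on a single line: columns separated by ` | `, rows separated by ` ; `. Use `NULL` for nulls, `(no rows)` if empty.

blues | 1957404 ; jazz | 4839558 ; pop | 5115717 ; rap | 1167905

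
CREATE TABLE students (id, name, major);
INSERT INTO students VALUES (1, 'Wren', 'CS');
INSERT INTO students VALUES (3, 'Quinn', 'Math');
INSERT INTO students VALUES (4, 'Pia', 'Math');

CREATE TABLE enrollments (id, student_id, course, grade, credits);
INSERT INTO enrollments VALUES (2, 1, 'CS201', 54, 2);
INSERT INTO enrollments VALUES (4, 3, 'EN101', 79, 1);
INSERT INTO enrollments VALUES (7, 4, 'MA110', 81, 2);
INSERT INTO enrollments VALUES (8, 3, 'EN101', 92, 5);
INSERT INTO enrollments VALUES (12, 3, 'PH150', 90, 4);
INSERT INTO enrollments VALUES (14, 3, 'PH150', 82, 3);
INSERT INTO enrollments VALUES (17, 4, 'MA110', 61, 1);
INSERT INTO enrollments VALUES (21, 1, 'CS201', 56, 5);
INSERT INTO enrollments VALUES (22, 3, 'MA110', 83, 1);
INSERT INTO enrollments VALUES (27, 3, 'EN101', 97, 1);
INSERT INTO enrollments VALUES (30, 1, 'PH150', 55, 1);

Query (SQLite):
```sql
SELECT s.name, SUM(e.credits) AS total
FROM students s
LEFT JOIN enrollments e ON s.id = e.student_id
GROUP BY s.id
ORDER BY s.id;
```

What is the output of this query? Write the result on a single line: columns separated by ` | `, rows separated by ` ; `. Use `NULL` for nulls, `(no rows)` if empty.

LEFT JOIN keeps every students row; unmatched ones get NULL for enrollments columns.
Group by students.id and compute SUM(e.credits). SUM over an all-NULL group is NULL.
  1: ids {2, 21, 30} → SUM(e.credits)=8
  3: ids {4, 8, 12, 14, 22, 27} → SUM(e.credits)=15
  4: ids {7, 17} → SUM(e.credits)=3

Wren | 8 ; Quinn | 15 ; Pia | 3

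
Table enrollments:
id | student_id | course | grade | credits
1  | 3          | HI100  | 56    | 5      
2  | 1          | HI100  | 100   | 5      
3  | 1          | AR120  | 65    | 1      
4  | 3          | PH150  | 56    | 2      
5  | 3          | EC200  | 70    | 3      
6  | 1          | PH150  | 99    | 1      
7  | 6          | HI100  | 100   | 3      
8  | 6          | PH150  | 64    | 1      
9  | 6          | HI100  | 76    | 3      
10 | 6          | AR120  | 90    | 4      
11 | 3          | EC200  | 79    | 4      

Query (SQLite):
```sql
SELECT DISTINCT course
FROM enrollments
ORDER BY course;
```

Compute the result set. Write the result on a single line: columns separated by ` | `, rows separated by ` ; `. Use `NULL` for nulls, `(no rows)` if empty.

AR120 ; EC200 ; HI100 ; PH150

Collect distinct course values from enrollments.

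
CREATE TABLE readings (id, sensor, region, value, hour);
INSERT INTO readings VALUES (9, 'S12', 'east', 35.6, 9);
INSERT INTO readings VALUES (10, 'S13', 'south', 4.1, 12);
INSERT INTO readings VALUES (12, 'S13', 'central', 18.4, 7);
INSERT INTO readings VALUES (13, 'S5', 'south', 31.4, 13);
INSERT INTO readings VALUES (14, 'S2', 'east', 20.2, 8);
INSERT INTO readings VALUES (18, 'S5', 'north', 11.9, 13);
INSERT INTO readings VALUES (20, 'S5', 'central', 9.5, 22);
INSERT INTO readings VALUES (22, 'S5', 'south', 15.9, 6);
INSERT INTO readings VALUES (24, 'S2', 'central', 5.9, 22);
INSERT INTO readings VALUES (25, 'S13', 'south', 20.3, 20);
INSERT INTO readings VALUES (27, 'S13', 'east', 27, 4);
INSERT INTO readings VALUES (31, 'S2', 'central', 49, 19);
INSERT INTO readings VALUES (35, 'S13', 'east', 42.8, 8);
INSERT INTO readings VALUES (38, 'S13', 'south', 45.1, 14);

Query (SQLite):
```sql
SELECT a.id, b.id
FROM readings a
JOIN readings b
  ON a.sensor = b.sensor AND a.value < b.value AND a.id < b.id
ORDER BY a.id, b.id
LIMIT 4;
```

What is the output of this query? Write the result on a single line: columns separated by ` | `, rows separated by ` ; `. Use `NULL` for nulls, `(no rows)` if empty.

10 | 12 ; 10 | 25 ; 10 | 27 ; 10 | 35

Pairs (a,b) with same sensor, a.value < b.value, a.id < b.id.
sensor groups: S12:{9} S13:{10,12,25,27,35,38} S2:{14,24,31} S5:{13,18,20,22}
Ordered by (a.id, b.id); first 4.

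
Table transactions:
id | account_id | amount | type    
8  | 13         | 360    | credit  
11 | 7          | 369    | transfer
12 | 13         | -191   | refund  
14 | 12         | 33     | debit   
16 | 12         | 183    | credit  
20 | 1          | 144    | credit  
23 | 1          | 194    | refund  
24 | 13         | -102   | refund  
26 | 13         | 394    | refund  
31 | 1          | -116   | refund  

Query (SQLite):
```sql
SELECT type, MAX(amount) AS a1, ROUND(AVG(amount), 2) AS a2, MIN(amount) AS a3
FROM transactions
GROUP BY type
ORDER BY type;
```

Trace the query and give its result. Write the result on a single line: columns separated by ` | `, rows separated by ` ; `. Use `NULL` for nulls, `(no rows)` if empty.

Group transactions by type.
Per group compute: MAX(amount), ROUND(AVG(amount), 2), MIN(amount).
  credit: ids {8, 16, 20} → MAX(amount)=360, ROUND(AVG(amount), 2)=229, MIN(amount)=144
  debit: ids {14} → MAX(amount)=33, ROUND(AVG(amount), 2)=33, MIN(amount)=33
  refund: ids {12, 23, 24, 26, 31} → MAX(amount)=394, ROUND(AVG(amount), 2)=35.8, MIN(amount)=-191
  transfer: ids {11} → MAX(amount)=369, ROUND(AVG(amount), 2)=369, MIN(amount)=369

credit | 360 | 229 | 144 ; debit | 33 | 33 | 33 ; refund | 394 | 35.8 | -191 ; transfer | 369 | 369 | 369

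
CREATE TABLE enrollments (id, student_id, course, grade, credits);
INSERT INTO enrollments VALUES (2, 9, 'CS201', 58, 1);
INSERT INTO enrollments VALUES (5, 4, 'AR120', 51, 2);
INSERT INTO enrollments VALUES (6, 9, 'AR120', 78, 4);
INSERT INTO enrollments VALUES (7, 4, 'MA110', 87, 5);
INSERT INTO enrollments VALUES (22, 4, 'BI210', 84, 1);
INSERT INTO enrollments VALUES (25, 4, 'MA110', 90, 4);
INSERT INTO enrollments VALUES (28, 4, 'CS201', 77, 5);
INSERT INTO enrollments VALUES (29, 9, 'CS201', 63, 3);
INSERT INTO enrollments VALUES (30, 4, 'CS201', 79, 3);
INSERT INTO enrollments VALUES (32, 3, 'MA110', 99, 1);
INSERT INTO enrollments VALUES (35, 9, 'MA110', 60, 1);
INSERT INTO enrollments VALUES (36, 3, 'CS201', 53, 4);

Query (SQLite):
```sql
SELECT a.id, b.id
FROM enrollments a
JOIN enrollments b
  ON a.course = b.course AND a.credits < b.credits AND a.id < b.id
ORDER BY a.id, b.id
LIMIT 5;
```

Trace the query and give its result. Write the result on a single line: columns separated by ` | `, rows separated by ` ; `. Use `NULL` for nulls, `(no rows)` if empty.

2 | 28 ; 2 | 29 ; 2 | 30 ; 2 | 36 ; 5 | 6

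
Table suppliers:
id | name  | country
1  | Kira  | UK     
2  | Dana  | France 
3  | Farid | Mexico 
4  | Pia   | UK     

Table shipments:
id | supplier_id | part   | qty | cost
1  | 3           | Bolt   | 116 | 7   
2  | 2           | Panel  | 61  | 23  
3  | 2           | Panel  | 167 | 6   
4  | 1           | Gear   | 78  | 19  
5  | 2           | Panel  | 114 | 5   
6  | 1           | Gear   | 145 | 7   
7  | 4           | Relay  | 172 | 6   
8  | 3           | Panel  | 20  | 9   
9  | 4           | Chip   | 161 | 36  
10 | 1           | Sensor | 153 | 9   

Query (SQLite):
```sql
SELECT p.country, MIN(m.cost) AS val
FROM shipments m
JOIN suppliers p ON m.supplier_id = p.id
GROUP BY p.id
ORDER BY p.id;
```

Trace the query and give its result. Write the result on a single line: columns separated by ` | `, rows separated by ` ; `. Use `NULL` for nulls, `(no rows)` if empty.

UK | 7 ; France | 5 ; Mexico | 7 ; UK | 6

Join each shipments row to its suppliers via supplier_id.
Group joined rows by suppliers.id; compute MIN(m.cost) per group.
  1: ids {4, 6, 10} → MIN(m.cost)=7
  2: ids {2, 3, 5} → MIN(m.cost)=5
  3: ids {1, 8} → MIN(m.cost)=7
  4: ids {7, 9} → MIN(m.cost)=6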